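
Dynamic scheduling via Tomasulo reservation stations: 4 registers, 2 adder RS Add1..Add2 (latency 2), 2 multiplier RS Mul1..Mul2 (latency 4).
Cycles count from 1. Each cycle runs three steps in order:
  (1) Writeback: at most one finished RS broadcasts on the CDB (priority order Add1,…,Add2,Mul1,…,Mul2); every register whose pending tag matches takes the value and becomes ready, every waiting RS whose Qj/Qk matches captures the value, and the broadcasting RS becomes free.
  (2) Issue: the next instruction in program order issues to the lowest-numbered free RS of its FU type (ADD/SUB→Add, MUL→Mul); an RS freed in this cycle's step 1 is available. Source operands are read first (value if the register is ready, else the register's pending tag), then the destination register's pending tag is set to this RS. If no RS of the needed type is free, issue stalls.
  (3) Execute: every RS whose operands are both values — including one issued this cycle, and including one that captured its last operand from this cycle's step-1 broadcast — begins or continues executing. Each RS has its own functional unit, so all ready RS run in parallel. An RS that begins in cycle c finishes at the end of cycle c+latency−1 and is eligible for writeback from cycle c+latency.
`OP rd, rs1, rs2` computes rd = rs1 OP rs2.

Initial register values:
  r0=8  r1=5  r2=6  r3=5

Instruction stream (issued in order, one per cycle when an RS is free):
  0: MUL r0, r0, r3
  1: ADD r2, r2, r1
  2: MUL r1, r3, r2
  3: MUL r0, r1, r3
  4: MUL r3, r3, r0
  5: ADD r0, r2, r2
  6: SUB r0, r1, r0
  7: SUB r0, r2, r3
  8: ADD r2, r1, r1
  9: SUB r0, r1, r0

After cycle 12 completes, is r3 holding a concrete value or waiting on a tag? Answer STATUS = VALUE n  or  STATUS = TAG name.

STATUS = TAG Mul2

c1: issue MUL r0<-Mul1 | r0:Mul1,r1:5,r2:6,r3:5
c2: issue ADD r2<-Add1 | r0:Mul1,r1:5,r2:Add1,r3:5
c3: issue MUL r1<-Mul2 | r0:Mul1,r1:Mul2,r2:Add1,r3:5
c4: CDB Add1=11; stall | r0:Mul1,r1:Mul2,r2:11,r3:5
c5: CDB Mul1=40; issue MUL r0<-Mul1 | r0:Mul1,r1:Mul2,r2:11,r3:5
c6: stall | r0:Mul1,r1:Mul2,r2:11,r3:5
c7: stall | r0:Mul1,r1:Mul2,r2:11,r3:5
c8: CDB Mul2=55; issue MUL r3<-Mul2 | r0:Mul1,r1:55,r2:11,r3:Mul2
c9: issue ADD r0<-Add1 | r0:Add1,r1:55,r2:11,r3:Mul2
c10: issue SUB r0<-Add2 | r0:Add2,r1:55,r2:11,r3:Mul2
c11: CDB Add1=22; issue SUB r0<-Add1 | r0:Add1,r1:55,r2:11,r3:Mul2
c12: CDB Mul1=275; stall | r0:Add1,r1:55,r2:11,r3:Mul2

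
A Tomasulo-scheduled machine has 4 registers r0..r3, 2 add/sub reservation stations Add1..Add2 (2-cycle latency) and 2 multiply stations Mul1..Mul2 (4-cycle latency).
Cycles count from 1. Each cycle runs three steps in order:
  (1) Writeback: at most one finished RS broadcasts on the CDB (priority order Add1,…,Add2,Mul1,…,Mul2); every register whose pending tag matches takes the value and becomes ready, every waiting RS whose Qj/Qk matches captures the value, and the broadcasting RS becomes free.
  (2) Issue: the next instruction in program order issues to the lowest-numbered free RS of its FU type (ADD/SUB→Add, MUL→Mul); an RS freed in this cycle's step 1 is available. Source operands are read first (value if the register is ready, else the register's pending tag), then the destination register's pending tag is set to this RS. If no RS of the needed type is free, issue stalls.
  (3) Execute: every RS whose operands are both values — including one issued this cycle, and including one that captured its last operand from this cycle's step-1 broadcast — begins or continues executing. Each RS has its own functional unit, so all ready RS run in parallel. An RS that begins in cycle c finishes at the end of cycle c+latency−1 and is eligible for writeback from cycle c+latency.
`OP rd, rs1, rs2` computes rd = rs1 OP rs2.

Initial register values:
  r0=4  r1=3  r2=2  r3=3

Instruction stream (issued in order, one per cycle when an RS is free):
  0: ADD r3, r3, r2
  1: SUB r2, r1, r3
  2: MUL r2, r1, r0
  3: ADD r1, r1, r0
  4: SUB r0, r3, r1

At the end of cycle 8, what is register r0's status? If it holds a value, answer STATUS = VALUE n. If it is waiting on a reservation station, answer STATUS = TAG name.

  c1: issue ADD r3<-Add1  regs: r0:4,r1:3,r2:2,r3:Add1
  c2: issue SUB r2<-Add2  regs: r0:4,r1:3,r2:Add2,r3:Add1
  c3: CDB Add1=5; issue MUL r2<-Mul1  regs: r0:4,r1:3,r2:Mul1,r3:5
  c4: issue ADD r1<-Add1  regs: r0:4,r1:Add1,r2:Mul1,r3:5
  c5: CDB Add2=-2; issue SUB r0<-Add2  regs: r0:Add2,r1:Add1,r2:Mul1,r3:5
  c6: CDB Add1=7  regs: r0:Add2,r1:7,r2:Mul1,r3:5
  c7: CDB Mul1=12  regs: r0:Add2,r1:7,r2:12,r3:5
  c8: CDB Add2=-2  regs: r0:-2,r1:7,r2:12,r3:5

STATUS = VALUE -2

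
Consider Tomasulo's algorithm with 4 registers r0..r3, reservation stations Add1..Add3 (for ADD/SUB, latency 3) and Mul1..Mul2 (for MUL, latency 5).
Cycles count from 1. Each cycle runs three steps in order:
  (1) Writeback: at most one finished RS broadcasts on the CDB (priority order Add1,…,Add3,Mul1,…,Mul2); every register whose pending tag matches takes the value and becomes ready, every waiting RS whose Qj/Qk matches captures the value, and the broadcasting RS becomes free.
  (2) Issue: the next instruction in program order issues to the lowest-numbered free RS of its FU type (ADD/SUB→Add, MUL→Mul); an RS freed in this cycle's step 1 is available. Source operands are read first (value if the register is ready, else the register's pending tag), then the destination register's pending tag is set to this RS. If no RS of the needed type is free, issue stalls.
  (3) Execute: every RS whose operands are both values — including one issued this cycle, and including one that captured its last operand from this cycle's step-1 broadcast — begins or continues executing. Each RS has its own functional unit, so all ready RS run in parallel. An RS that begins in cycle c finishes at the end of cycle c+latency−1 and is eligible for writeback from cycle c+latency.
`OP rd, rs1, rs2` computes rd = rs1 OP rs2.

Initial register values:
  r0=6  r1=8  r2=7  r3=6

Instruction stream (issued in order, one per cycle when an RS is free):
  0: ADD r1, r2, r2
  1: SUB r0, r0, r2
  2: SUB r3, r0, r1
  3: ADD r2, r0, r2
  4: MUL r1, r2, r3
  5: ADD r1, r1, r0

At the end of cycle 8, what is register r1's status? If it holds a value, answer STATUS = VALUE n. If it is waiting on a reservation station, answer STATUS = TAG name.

STATUS = TAG Add2

cycle 1: issue ADD r1<-Add1 // r0:6,r1:Add1,r2:7,r3:6
cycle 2: issue SUB r0<-Add2 // r0:Add2,r1:Add1,r2:7,r3:6
cycle 3: issue SUB r3<-Add3 // r0:Add2,r1:Add1,r2:7,r3:Add3
cycle 4: CDB Add1=14; issue ADD r2<-Add1 // r0:Add2,r1:14,r2:Add1,r3:Add3
cycle 5: CDB Add2=-1; issue MUL r1<-Mul1 // r0:-1,r1:Mul1,r2:Add1,r3:Add3
cycle 6: issue ADD r1<-Add2 // r0:-1,r1:Add2,r2:Add1,r3:Add3
cycle 7: - // r0:-1,r1:Add2,r2:Add1,r3:Add3
cycle 8: CDB Add1=6 // r0:-1,r1:Add2,r2:6,r3:Add3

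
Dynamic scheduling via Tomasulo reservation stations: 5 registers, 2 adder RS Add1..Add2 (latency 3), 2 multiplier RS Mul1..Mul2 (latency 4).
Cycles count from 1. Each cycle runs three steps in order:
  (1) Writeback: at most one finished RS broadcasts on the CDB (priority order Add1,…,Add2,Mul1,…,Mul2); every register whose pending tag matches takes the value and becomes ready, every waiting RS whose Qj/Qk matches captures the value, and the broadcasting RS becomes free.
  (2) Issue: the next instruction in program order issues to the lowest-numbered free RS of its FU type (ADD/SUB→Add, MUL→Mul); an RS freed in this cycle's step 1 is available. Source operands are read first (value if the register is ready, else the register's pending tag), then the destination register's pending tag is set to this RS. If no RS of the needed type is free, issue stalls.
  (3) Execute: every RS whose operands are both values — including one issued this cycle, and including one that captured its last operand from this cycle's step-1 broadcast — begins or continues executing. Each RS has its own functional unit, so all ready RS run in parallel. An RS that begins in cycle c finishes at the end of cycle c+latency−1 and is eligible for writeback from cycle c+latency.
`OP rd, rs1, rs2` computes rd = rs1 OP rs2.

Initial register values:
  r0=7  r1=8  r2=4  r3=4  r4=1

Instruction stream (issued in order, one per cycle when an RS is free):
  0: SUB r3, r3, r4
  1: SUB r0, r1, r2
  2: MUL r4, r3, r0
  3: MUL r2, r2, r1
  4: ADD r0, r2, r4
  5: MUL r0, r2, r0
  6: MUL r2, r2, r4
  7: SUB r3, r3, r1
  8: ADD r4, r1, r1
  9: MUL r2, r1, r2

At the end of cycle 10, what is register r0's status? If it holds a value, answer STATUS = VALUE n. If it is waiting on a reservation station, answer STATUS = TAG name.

c1: issue SUB r3<-Add1 | r0:7,r1:8,r2:4,r3:Add1,r4:1
c2: issue SUB r0<-Add2 | r0:Add2,r1:8,r2:4,r3:Add1,r4:1
c3: issue MUL r4<-Mul1 | r0:Add2,r1:8,r2:4,r3:Add1,r4:Mul1
c4: CDB Add1=3; issue MUL r2<-Mul2 | r0:Add2,r1:8,r2:Mul2,r3:3,r4:Mul1
c5: CDB Add2=4; issue ADD r0<-Add1 | r0:Add1,r1:8,r2:Mul2,r3:3,r4:Mul1
c6: stall | r0:Add1,r1:8,r2:Mul2,r3:3,r4:Mul1
c7: stall | r0:Add1,r1:8,r2:Mul2,r3:3,r4:Mul1
c8: CDB Mul2=32; issue MUL r0<-Mul2 | r0:Mul2,r1:8,r2:32,r3:3,r4:Mul1
c9: CDB Mul1=12; issue MUL r2<-Mul1 | r0:Mul2,r1:8,r2:Mul1,r3:3,r4:12
c10: issue SUB r3<-Add2 | r0:Mul2,r1:8,r2:Mul1,r3:Add2,r4:12

STATUS = TAG Mul2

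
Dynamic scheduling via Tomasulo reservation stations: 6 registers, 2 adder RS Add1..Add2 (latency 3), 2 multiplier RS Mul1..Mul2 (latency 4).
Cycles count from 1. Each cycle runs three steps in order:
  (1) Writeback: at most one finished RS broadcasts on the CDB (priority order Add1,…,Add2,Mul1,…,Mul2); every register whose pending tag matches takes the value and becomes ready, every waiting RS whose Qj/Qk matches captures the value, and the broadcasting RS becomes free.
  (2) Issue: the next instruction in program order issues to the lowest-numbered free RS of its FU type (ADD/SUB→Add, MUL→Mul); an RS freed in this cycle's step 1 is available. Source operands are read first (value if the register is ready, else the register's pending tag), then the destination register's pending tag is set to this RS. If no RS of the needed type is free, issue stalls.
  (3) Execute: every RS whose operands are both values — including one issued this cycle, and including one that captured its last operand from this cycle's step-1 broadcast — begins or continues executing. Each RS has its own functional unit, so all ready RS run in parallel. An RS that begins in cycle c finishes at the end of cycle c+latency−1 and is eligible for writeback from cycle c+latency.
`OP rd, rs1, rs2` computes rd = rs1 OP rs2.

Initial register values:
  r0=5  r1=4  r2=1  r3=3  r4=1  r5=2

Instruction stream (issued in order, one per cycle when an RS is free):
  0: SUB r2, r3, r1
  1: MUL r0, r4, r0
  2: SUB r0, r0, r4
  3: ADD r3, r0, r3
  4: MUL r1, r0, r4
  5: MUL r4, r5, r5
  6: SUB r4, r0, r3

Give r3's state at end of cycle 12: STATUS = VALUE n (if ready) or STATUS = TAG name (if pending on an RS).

c1: issue SUB r2<-Add1 | r0:5,r1:4,r2:Add1,r3:3,r4:1,r5:2
c2: issue MUL r0<-Mul1 | r0:Mul1,r1:4,r2:Add1,r3:3,r4:1,r5:2
c3: issue SUB r0<-Add2 | r0:Add2,r1:4,r2:Add1,r3:3,r4:1,r5:2
c4: CDB Add1=-1; issue ADD r3<-Add1 | r0:Add2,r1:4,r2:-1,r3:Add1,r4:1,r5:2
c5: issue MUL r1<-Mul2 | r0:Add2,r1:Mul2,r2:-1,r3:Add1,r4:1,r5:2
c6: CDB Mul1=5; issue MUL r4<-Mul1 | r0:Add2,r1:Mul2,r2:-1,r3:Add1,r4:Mul1,r5:2
c7: stall | r0:Add2,r1:Mul2,r2:-1,r3:Add1,r4:Mul1,r5:2
c8: stall | r0:Add2,r1:Mul2,r2:-1,r3:Add1,r4:Mul1,r5:2
c9: CDB Add2=4; issue SUB r4<-Add2 | r0:4,r1:Mul2,r2:-1,r3:Add1,r4:Add2,r5:2
c10: CDB Mul1=4 | r0:4,r1:Mul2,r2:-1,r3:Add1,r4:Add2,r5:2
c11: - | r0:4,r1:Mul2,r2:-1,r3:Add1,r4:Add2,r5:2
c12: CDB Add1=7 | r0:4,r1:Mul2,r2:-1,r3:7,r4:Add2,r5:2

STATUS = VALUE 7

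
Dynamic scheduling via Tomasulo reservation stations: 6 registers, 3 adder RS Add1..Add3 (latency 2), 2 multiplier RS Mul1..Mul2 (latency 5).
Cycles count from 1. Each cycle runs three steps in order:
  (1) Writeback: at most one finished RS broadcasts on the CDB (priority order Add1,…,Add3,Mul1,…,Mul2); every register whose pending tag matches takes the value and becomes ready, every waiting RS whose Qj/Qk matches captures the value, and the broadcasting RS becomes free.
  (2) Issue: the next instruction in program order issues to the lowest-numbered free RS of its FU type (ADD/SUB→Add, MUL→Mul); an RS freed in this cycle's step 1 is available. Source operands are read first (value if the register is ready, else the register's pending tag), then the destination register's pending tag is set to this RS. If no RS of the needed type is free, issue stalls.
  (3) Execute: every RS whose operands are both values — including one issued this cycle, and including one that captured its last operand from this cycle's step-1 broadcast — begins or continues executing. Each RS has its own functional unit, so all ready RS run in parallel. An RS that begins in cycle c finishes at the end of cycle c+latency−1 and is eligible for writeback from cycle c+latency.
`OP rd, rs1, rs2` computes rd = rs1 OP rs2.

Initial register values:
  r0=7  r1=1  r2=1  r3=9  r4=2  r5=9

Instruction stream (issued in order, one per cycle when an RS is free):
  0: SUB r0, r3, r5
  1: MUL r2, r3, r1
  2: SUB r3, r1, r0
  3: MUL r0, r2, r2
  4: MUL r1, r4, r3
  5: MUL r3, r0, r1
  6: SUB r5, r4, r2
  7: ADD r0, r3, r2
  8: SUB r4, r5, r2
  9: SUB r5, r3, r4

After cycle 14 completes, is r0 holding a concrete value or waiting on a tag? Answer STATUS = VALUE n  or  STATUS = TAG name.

STATUS = TAG Add2

  c1: issue SUB r0<-Add1  regs: r0:Add1,r1:1,r2:1,r3:9,r4:2,r5:9
  c2: issue MUL r2<-Mul1  regs: r0:Add1,r1:1,r2:Mul1,r3:9,r4:2,r5:9
  c3: CDB Add1=0; issue SUB r3<-Add1  regs: r0:0,r1:1,r2:Mul1,r3:Add1,r4:2,r5:9
  c4: issue MUL r0<-Mul2  regs: r0:Mul2,r1:1,r2:Mul1,r3:Add1,r4:2,r5:9
  c5: CDB Add1=1; stall  regs: r0:Mul2,r1:1,r2:Mul1,r3:1,r4:2,r5:9
  c6: stall  regs: r0:Mul2,r1:1,r2:Mul1,r3:1,r4:2,r5:9
  c7: CDB Mul1=9; issue MUL r1<-Mul1  regs: r0:Mul2,r1:Mul1,r2:9,r3:1,r4:2,r5:9
  c8: stall  regs: r0:Mul2,r1:Mul1,r2:9,r3:1,r4:2,r5:9
  c9: stall  regs: r0:Mul2,r1:Mul1,r2:9,r3:1,r4:2,r5:9
  c10: stall  regs: r0:Mul2,r1:Mul1,r2:9,r3:1,r4:2,r5:9
  c11: stall  regs: r0:Mul2,r1:Mul1,r2:9,r3:1,r4:2,r5:9
  c12: CDB Mul1=2; issue MUL r3<-Mul1  regs: r0:Mul2,r1:2,r2:9,r3:Mul1,r4:2,r5:9
  c13: CDB Mul2=81; issue SUB r5<-Add1  regs: r0:81,r1:2,r2:9,r3:Mul1,r4:2,r5:Add1
  c14: issue ADD r0<-Add2  regs: r0:Add2,r1:2,r2:9,r3:Mul1,r4:2,r5:Add1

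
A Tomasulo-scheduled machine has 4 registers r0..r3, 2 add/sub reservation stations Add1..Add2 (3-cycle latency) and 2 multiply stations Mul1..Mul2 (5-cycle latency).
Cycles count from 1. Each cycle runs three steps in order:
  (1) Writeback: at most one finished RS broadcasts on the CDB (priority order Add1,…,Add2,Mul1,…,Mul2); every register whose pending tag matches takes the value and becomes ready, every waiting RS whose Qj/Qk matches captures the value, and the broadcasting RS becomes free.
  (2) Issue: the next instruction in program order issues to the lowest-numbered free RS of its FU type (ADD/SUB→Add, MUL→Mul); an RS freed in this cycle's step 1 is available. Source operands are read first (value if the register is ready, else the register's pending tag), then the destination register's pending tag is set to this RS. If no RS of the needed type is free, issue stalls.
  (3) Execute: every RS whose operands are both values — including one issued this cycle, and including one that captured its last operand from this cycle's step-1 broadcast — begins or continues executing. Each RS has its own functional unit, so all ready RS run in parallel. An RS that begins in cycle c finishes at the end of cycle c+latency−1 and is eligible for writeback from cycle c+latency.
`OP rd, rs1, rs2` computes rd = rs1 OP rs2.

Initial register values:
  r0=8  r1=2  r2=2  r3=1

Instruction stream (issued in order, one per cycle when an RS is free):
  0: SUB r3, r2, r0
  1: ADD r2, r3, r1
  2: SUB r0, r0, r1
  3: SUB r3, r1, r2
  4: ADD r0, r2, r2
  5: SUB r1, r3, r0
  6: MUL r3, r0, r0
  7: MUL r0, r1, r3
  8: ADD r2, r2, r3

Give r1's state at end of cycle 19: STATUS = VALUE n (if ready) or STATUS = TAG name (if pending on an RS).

c1: issue SUB r3<-Add1 | r0:8,r1:2,r2:2,r3:Add1
c2: issue ADD r2<-Add2 | r0:8,r1:2,r2:Add2,r3:Add1
c3: stall | r0:8,r1:2,r2:Add2,r3:Add1
c4: CDB Add1=-6; issue SUB r0<-Add1 | r0:Add1,r1:2,r2:Add2,r3:-6
c5: stall | r0:Add1,r1:2,r2:Add2,r3:-6
c6: stall | r0:Add1,r1:2,r2:Add2,r3:-6
c7: CDB Add1=6; issue SUB r3<-Add1 | r0:6,r1:2,r2:Add2,r3:Add1
c8: CDB Add2=-4; issue ADD r0<-Add2 | r0:Add2,r1:2,r2:-4,r3:Add1
c9: stall | r0:Add2,r1:2,r2:-4,r3:Add1
c10: stall | r0:Add2,r1:2,r2:-4,r3:Add1
c11: CDB Add1=6; issue SUB r1<-Add1 | r0:Add2,r1:Add1,r2:-4,r3:6
c12: CDB Add2=-8; issue MUL r3<-Mul1 | r0:-8,r1:Add1,r2:-4,r3:Mul1
c13: issue MUL r0<-Mul2 | r0:Mul2,r1:Add1,r2:-4,r3:Mul1
c14: issue ADD r2<-Add2 | r0:Mul2,r1:Add1,r2:Add2,r3:Mul1
c15: CDB Add1=14 | r0:Mul2,r1:14,r2:Add2,r3:Mul1
c16: - | r0:Mul2,r1:14,r2:Add2,r3:Mul1
c17: CDB Mul1=64 | r0:Mul2,r1:14,r2:Add2,r3:64
c18: - | r0:Mul2,r1:14,r2:Add2,r3:64
c19: - | r0:Mul2,r1:14,r2:Add2,r3:64

STATUS = VALUE 14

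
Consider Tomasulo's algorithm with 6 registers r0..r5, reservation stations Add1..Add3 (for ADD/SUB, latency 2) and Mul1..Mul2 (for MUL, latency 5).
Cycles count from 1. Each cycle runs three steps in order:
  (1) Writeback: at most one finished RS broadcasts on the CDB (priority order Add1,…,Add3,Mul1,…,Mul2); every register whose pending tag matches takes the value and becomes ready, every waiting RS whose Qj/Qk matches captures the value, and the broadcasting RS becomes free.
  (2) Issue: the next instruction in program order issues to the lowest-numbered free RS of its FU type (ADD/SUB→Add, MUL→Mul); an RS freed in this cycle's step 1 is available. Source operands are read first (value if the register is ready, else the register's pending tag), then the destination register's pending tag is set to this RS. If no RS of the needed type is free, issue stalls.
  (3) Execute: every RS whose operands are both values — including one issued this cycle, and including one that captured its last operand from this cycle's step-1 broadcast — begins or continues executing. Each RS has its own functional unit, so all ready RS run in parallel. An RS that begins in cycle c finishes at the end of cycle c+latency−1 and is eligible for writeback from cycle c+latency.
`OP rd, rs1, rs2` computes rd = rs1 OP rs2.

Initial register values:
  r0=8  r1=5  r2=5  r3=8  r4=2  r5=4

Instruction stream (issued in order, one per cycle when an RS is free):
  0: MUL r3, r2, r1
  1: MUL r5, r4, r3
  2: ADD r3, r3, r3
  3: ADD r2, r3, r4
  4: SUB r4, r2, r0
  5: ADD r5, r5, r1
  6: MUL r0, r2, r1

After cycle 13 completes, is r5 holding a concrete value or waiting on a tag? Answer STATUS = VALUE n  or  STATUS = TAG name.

  c1: issue MUL r3<-Mul1  regs: r0:8,r1:5,r2:5,r3:Mul1,r4:2,r5:4
  c2: issue MUL r5<-Mul2  regs: r0:8,r1:5,r2:5,r3:Mul1,r4:2,r5:Mul2
  c3: issue ADD r3<-Add1  regs: r0:8,r1:5,r2:5,r3:Add1,r4:2,r5:Mul2
  c4: issue ADD r2<-Add2  regs: r0:8,r1:5,r2:Add2,r3:Add1,r4:2,r5:Mul2
  c5: issue SUB r4<-Add3  regs: r0:8,r1:5,r2:Add2,r3:Add1,r4:Add3,r5:Mul2
  c6: CDB Mul1=25; stall  regs: r0:8,r1:5,r2:Add2,r3:Add1,r4:Add3,r5:Mul2
  c7: stall  regs: r0:8,r1:5,r2:Add2,r3:Add1,r4:Add3,r5:Mul2
  c8: CDB Add1=50; issue ADD r5<-Add1  regs: r0:8,r1:5,r2:Add2,r3:50,r4:Add3,r5:Add1
  c9: issue MUL r0<-Mul1  regs: r0:Mul1,r1:5,r2:Add2,r3:50,r4:Add3,r5:Add1
  c10: CDB Add2=52  regs: r0:Mul1,r1:5,r2:52,r3:50,r4:Add3,r5:Add1
  c11: CDB Mul2=50  regs: r0:Mul1,r1:5,r2:52,r3:50,r4:Add3,r5:Add1
  c12: CDB Add3=44  regs: r0:Mul1,r1:5,r2:52,r3:50,r4:44,r5:Add1
  c13: CDB Add1=55  regs: r0:Mul1,r1:5,r2:52,r3:50,r4:44,r5:55

STATUS = VALUE 55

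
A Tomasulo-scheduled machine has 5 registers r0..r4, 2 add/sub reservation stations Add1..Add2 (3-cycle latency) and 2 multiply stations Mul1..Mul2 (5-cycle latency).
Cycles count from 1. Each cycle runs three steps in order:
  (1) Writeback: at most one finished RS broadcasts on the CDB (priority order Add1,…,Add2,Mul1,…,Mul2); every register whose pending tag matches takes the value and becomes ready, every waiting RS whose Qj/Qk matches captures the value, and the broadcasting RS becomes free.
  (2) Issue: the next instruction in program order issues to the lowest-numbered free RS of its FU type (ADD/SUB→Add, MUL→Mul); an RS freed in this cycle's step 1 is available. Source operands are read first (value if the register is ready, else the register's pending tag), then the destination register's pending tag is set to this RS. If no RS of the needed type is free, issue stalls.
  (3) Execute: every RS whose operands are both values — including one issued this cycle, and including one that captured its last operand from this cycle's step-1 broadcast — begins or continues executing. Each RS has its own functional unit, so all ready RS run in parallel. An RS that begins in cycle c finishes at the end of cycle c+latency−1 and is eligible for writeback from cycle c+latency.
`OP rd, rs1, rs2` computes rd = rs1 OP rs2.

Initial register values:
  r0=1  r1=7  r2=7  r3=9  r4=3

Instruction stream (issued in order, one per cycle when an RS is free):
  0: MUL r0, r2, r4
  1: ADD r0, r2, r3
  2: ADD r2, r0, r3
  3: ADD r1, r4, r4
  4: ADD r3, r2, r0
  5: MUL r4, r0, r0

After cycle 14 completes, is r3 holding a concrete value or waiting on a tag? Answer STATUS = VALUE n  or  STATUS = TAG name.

STATUS = VALUE 41

cycle 1: issue MUL r0<-Mul1 // r0:Mul1,r1:7,r2:7,r3:9,r4:3
cycle 2: issue ADD r0<-Add1 // r0:Add1,r1:7,r2:7,r3:9,r4:3
cycle 3: issue ADD r2<-Add2 // r0:Add1,r1:7,r2:Add2,r3:9,r4:3
cycle 4: stall // r0:Add1,r1:7,r2:Add2,r3:9,r4:3
cycle 5: CDB Add1=16; issue ADD r1<-Add1 // r0:16,r1:Add1,r2:Add2,r3:9,r4:3
cycle 6: CDB Mul1=21; stall // r0:16,r1:Add1,r2:Add2,r3:9,r4:3
cycle 7: stall // r0:16,r1:Add1,r2:Add2,r3:9,r4:3
cycle 8: CDB Add1=6; issue ADD r3<-Add1 // r0:16,r1:6,r2:Add2,r3:Add1,r4:3
cycle 9: CDB Add2=25; issue MUL r4<-Mul1 // r0:16,r1:6,r2:25,r3:Add1,r4:Mul1
cycle 10: - // r0:16,r1:6,r2:25,r3:Add1,r4:Mul1
cycle 11: - // r0:16,r1:6,r2:25,r3:Add1,r4:Mul1
cycle 12: CDB Add1=41 // r0:16,r1:6,r2:25,r3:41,r4:Mul1
cycle 13: - // r0:16,r1:6,r2:25,r3:41,r4:Mul1
cycle 14: CDB Mul1=256 // r0:16,r1:6,r2:25,r3:41,r4:256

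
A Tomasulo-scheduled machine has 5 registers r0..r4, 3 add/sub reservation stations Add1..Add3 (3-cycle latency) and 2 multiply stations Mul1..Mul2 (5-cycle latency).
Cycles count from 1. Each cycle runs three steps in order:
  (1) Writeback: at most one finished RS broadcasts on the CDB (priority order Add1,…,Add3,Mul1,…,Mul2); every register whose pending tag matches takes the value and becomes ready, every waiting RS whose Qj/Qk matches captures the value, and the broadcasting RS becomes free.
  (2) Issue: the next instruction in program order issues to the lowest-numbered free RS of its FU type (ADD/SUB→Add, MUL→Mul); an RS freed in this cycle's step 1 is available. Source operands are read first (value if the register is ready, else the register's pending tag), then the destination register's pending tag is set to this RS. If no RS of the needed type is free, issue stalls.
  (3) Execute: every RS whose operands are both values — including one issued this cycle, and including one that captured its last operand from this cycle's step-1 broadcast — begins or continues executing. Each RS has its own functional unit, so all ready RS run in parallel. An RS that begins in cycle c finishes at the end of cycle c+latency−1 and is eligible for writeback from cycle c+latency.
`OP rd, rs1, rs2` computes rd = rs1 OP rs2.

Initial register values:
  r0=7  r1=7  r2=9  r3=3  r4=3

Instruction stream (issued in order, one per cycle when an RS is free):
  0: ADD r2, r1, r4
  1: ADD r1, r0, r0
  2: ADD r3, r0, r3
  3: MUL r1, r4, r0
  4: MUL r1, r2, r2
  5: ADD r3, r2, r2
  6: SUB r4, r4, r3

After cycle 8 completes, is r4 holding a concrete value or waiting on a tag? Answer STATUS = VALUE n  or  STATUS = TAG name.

STATUS = TAG Add2

c1: issue ADD r2<-Add1 | r0:7,r1:7,r2:Add1,r3:3,r4:3
c2: issue ADD r1<-Add2 | r0:7,r1:Add2,r2:Add1,r3:3,r4:3
c3: issue ADD r3<-Add3 | r0:7,r1:Add2,r2:Add1,r3:Add3,r4:3
c4: CDB Add1=10; issue MUL r1<-Mul1 | r0:7,r1:Mul1,r2:10,r3:Add3,r4:3
c5: CDB Add2=14; issue MUL r1<-Mul2 | r0:7,r1:Mul2,r2:10,r3:Add3,r4:3
c6: CDB Add3=10; issue ADD r3<-Add1 | r0:7,r1:Mul2,r2:10,r3:Add1,r4:3
c7: issue SUB r4<-Add2 | r0:7,r1:Mul2,r2:10,r3:Add1,r4:Add2
c8: - | r0:7,r1:Mul2,r2:10,r3:Add1,r4:Add2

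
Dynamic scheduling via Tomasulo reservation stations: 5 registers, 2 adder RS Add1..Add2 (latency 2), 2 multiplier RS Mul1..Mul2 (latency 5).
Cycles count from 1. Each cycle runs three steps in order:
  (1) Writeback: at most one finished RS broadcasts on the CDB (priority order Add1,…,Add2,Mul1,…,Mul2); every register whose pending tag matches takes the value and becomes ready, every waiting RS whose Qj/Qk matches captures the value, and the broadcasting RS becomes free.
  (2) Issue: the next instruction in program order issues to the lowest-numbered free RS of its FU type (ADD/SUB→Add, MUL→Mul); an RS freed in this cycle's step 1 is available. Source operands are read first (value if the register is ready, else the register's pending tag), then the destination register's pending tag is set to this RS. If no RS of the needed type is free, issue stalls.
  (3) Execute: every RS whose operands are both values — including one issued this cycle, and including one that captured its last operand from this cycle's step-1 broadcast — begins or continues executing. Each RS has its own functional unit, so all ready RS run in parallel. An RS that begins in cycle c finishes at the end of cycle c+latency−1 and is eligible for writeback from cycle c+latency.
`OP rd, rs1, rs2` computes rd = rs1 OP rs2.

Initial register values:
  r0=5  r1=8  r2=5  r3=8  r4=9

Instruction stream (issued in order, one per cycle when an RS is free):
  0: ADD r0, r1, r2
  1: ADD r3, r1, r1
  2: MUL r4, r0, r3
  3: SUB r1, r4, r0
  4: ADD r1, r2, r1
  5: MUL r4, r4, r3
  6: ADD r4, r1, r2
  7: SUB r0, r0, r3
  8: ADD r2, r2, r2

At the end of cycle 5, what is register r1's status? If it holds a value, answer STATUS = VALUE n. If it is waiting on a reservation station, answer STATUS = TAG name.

c1: issue ADD r0<-Add1 | r0:Add1,r1:8,r2:5,r3:8,r4:9
c2: issue ADD r3<-Add2 | r0:Add1,r1:8,r2:5,r3:Add2,r4:9
c3: CDB Add1=13; issue MUL r4<-Mul1 | r0:13,r1:8,r2:5,r3:Add2,r4:Mul1
c4: CDB Add2=16; issue SUB r1<-Add1 | r0:13,r1:Add1,r2:5,r3:16,r4:Mul1
c5: issue ADD r1<-Add2 | r0:13,r1:Add2,r2:5,r3:16,r4:Mul1

STATUS = TAG Add2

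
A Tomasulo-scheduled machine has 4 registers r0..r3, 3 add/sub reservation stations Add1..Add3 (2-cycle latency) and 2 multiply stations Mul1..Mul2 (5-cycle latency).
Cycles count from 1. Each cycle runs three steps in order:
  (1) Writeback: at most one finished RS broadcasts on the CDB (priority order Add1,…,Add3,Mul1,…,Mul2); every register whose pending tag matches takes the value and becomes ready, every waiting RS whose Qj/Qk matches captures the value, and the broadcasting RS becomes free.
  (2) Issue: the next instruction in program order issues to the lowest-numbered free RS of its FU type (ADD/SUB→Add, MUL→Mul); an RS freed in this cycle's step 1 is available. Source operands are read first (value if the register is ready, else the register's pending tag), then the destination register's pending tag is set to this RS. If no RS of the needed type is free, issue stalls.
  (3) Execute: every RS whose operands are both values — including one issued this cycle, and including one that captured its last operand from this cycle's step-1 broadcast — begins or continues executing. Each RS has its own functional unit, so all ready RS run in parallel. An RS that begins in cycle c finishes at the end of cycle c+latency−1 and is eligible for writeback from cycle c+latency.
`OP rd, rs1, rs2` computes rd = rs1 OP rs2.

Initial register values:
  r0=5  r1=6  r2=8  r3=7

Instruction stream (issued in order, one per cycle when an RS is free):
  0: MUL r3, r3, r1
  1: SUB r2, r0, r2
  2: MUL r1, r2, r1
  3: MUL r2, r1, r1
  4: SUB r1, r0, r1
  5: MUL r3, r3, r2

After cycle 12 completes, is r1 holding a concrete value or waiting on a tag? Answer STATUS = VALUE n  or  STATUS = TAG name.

STATUS = VALUE 23

  c1: issue MUL r3<-Mul1  regs: r0:5,r1:6,r2:8,r3:Mul1
  c2: issue SUB r2<-Add1  regs: r0:5,r1:6,r2:Add1,r3:Mul1
  c3: issue MUL r1<-Mul2  regs: r0:5,r1:Mul2,r2:Add1,r3:Mul1
  c4: CDB Add1=-3; stall  regs: r0:5,r1:Mul2,r2:-3,r3:Mul1
  c5: stall  regs: r0:5,r1:Mul2,r2:-3,r3:Mul1
  c6: CDB Mul1=42; issue MUL r2<-Mul1  regs: r0:5,r1:Mul2,r2:Mul1,r3:42
  c7: issue SUB r1<-Add1  regs: r0:5,r1:Add1,r2:Mul1,r3:42
  c8: stall  regs: r0:5,r1:Add1,r2:Mul1,r3:42
  c9: CDB Mul2=-18; issue MUL r3<-Mul2  regs: r0:5,r1:Add1,r2:Mul1,r3:Mul2
  c10: -  regs: r0:5,r1:Add1,r2:Mul1,r3:Mul2
  c11: CDB Add1=23  regs: r0:5,r1:23,r2:Mul1,r3:Mul2
  c12: -  regs: r0:5,r1:23,r2:Mul1,r3:Mul2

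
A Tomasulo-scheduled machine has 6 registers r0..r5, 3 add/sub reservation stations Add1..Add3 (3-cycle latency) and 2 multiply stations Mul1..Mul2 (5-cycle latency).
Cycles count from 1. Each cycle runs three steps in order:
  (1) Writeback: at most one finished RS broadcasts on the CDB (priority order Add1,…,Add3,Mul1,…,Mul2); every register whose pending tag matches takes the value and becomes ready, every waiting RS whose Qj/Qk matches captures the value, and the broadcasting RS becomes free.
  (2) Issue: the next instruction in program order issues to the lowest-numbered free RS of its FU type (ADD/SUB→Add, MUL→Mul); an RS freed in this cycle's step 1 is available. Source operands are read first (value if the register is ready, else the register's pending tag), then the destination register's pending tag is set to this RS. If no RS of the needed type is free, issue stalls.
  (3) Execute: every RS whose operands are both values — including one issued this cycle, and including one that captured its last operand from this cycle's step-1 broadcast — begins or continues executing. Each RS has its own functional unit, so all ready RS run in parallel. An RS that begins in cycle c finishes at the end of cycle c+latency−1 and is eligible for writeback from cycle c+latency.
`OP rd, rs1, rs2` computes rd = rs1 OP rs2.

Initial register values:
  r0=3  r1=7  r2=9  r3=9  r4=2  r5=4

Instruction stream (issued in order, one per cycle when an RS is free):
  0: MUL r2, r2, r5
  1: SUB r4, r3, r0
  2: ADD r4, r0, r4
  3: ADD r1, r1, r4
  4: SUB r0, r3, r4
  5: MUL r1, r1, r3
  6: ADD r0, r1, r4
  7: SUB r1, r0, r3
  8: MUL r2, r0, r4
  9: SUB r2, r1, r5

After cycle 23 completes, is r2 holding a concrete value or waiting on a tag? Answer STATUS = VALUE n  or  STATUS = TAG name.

cycle 1: issue MUL r2<-Mul1 // r0:3,r1:7,r2:Mul1,r3:9,r4:2,r5:4
cycle 2: issue SUB r4<-Add1 // r0:3,r1:7,r2:Mul1,r3:9,r4:Add1,r5:4
cycle 3: issue ADD r4<-Add2 // r0:3,r1:7,r2:Mul1,r3:9,r4:Add2,r5:4
cycle 4: issue ADD r1<-Add3 // r0:3,r1:Add3,r2:Mul1,r3:9,r4:Add2,r5:4
cycle 5: CDB Add1=6; issue SUB r0<-Add1 // r0:Add1,r1:Add3,r2:Mul1,r3:9,r4:Add2,r5:4
cycle 6: CDB Mul1=36; issue MUL r1<-Mul1 // r0:Add1,r1:Mul1,r2:36,r3:9,r4:Add2,r5:4
cycle 7: stall // r0:Add1,r1:Mul1,r2:36,r3:9,r4:Add2,r5:4
cycle 8: CDB Add2=9; issue ADD r0<-Add2 // r0:Add2,r1:Mul1,r2:36,r3:9,r4:9,r5:4
cycle 9: stall // r0:Add2,r1:Mul1,r2:36,r3:9,r4:9,r5:4
cycle 10: stall // r0:Add2,r1:Mul1,r2:36,r3:9,r4:9,r5:4
cycle 11: CDB Add1=0; issue SUB r1<-Add1 // r0:Add2,r1:Add1,r2:36,r3:9,r4:9,r5:4
cycle 12: CDB Add3=16; issue MUL r2<-Mul2 // r0:Add2,r1:Add1,r2:Mul2,r3:9,r4:9,r5:4
cycle 13: issue SUB r2<-Add3 // r0:Add2,r1:Add1,r2:Add3,r3:9,r4:9,r5:4
cycle 14: - // r0:Add2,r1:Add1,r2:Add3,r3:9,r4:9,r5:4
cycle 15: - // r0:Add2,r1:Add1,r2:Add3,r3:9,r4:9,r5:4
cycle 16: - // r0:Add2,r1:Add1,r2:Add3,r3:9,r4:9,r5:4
cycle 17: CDB Mul1=144 // r0:Add2,r1:Add1,r2:Add3,r3:9,r4:9,r5:4
cycle 18: - // r0:Add2,r1:Add1,r2:Add3,r3:9,r4:9,r5:4
cycle 19: - // r0:Add2,r1:Add1,r2:Add3,r3:9,r4:9,r5:4
cycle 20: CDB Add2=153 // r0:153,r1:Add1,r2:Add3,r3:9,r4:9,r5:4
cycle 21: - // r0:153,r1:Add1,r2:Add3,r3:9,r4:9,r5:4
cycle 22: - // r0:153,r1:Add1,r2:Add3,r3:9,r4:9,r5:4
cycle 23: CDB Add1=144 // r0:153,r1:144,r2:Add3,r3:9,r4:9,r5:4

STATUS = TAG Add3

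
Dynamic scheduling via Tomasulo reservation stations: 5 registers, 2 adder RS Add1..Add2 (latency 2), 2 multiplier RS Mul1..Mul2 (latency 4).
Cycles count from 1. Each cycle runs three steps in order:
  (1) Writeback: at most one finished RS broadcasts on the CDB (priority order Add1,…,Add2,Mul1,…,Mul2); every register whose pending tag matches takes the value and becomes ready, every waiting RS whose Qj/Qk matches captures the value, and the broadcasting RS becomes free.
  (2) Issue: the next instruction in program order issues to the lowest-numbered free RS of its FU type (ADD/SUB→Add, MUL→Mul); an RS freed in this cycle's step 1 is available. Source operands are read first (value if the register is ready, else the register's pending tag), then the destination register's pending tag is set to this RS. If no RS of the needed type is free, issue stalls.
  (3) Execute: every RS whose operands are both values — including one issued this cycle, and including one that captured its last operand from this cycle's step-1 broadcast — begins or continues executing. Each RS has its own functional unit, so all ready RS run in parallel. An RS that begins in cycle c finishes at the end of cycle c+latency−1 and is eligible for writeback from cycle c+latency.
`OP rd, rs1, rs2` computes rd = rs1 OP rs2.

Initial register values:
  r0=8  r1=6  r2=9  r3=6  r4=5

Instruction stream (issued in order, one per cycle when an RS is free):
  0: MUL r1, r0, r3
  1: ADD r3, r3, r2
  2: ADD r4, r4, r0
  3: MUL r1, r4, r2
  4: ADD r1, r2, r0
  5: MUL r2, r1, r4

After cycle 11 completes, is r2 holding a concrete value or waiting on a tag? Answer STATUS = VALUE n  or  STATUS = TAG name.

c1: issue MUL r1<-Mul1 | r0:8,r1:Mul1,r2:9,r3:6,r4:5
c2: issue ADD r3<-Add1 | r0:8,r1:Mul1,r2:9,r3:Add1,r4:5
c3: issue ADD r4<-Add2 | r0:8,r1:Mul1,r2:9,r3:Add1,r4:Add2
c4: CDB Add1=15; issue MUL r1<-Mul2 | r0:8,r1:Mul2,r2:9,r3:15,r4:Add2
c5: CDB Add2=13; issue ADD r1<-Add1 | r0:8,r1:Add1,r2:9,r3:15,r4:13
c6: CDB Mul1=48; issue MUL r2<-Mul1 | r0:8,r1:Add1,r2:Mul1,r3:15,r4:13
c7: CDB Add1=17 | r0:8,r1:17,r2:Mul1,r3:15,r4:13
c8: - | r0:8,r1:17,r2:Mul1,r3:15,r4:13
c9: CDB Mul2=117 | r0:8,r1:17,r2:Mul1,r3:15,r4:13
c10: - | r0:8,r1:17,r2:Mul1,r3:15,r4:13
c11: CDB Mul1=221 | r0:8,r1:17,r2:221,r3:15,r4:13

STATUS = VALUE 221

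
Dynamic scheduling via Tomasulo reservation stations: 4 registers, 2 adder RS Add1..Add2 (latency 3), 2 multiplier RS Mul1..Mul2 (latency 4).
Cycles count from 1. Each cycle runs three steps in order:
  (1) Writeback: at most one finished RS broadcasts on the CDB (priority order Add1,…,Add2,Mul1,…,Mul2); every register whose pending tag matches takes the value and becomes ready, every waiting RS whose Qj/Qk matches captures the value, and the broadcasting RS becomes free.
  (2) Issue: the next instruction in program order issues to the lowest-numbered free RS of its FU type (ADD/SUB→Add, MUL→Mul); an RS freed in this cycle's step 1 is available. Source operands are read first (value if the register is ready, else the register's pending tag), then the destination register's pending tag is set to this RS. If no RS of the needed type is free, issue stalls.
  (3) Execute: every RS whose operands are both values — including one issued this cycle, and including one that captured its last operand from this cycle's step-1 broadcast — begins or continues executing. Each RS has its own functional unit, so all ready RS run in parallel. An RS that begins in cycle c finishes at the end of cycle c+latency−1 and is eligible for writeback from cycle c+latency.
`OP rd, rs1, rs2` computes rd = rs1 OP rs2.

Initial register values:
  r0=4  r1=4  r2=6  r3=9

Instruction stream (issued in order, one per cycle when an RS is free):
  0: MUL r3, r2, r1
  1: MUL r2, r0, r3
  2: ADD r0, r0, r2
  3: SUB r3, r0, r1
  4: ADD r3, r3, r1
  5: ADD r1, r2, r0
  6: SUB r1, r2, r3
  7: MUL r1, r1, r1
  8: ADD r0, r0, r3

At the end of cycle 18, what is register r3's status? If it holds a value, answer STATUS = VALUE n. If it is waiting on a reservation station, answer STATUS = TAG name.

STATUS = VALUE 100

cycle 1: issue MUL r3<-Mul1 // r0:4,r1:4,r2:6,r3:Mul1
cycle 2: issue MUL r2<-Mul2 // r0:4,r1:4,r2:Mul2,r3:Mul1
cycle 3: issue ADD r0<-Add1 // r0:Add1,r1:4,r2:Mul2,r3:Mul1
cycle 4: issue SUB r3<-Add2 // r0:Add1,r1:4,r2:Mul2,r3:Add2
cycle 5: CDB Mul1=24; stall // r0:Add1,r1:4,r2:Mul2,r3:Add2
cycle 6: stall // r0:Add1,r1:4,r2:Mul2,r3:Add2
cycle 7: stall // r0:Add1,r1:4,r2:Mul2,r3:Add2
cycle 8: stall // r0:Add1,r1:4,r2:Mul2,r3:Add2
cycle 9: CDB Mul2=96; stall // r0:Add1,r1:4,r2:96,r3:Add2
cycle 10: stall // r0:Add1,r1:4,r2:96,r3:Add2
cycle 11: stall // r0:Add1,r1:4,r2:96,r3:Add2
cycle 12: CDB Add1=100; issue ADD r3<-Add1 // r0:100,r1:4,r2:96,r3:Add1
cycle 13: stall // r0:100,r1:4,r2:96,r3:Add1
cycle 14: stall // r0:100,r1:4,r2:96,r3:Add1
cycle 15: CDB Add2=96; issue ADD r1<-Add2 // r0:100,r1:Add2,r2:96,r3:Add1
cycle 16: stall // r0:100,r1:Add2,r2:96,r3:Add1
cycle 17: stall // r0:100,r1:Add2,r2:96,r3:Add1
cycle 18: CDB Add1=100; issue SUB r1<-Add1 // r0:100,r1:Add1,r2:96,r3:100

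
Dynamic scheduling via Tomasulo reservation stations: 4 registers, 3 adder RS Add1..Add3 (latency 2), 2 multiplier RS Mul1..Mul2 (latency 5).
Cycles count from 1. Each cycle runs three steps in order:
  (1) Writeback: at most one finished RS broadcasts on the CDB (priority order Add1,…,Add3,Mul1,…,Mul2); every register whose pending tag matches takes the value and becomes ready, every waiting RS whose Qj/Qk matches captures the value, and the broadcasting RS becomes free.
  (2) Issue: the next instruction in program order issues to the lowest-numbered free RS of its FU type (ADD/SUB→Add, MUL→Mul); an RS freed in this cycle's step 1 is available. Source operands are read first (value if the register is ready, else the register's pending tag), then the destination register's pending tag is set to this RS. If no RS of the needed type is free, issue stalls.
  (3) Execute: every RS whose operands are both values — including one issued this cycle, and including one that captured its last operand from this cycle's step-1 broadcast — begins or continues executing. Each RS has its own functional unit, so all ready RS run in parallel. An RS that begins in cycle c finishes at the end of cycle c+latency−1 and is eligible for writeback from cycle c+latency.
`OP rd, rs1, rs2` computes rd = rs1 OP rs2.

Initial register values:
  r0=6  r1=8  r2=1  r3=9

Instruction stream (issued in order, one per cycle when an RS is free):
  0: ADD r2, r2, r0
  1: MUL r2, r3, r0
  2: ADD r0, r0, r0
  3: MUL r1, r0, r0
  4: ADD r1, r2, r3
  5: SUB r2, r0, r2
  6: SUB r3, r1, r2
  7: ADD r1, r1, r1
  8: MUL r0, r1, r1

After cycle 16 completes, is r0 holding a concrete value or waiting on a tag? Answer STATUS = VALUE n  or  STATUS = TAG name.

cycle 1: issue ADD r2<-Add1 // r0:6,r1:8,r2:Add1,r3:9
cycle 2: issue MUL r2<-Mul1 // r0:6,r1:8,r2:Mul1,r3:9
cycle 3: CDB Add1=7; issue ADD r0<-Add1 // r0:Add1,r1:8,r2:Mul1,r3:9
cycle 4: issue MUL r1<-Mul2 // r0:Add1,r1:Mul2,r2:Mul1,r3:9
cycle 5: CDB Add1=12; issue ADD r1<-Add1 // r0:12,r1:Add1,r2:Mul1,r3:9
cycle 6: issue SUB r2<-Add2 // r0:12,r1:Add1,r2:Add2,r3:9
cycle 7: CDB Mul1=54; issue SUB r3<-Add3 // r0:12,r1:Add1,r2:Add2,r3:Add3
cycle 8: stall // r0:12,r1:Add1,r2:Add2,r3:Add3
cycle 9: CDB Add1=63; issue ADD r1<-Add1 // r0:12,r1:Add1,r2:Add2,r3:Add3
cycle 10: CDB Add2=-42; issue MUL r0<-Mul1 // r0:Mul1,r1:Add1,r2:-42,r3:Add3
cycle 11: CDB Add1=126 // r0:Mul1,r1:126,r2:-42,r3:Add3
cycle 12: CDB Add3=105 // r0:Mul1,r1:126,r2:-42,r3:105
cycle 13: CDB Mul2=144 // r0:Mul1,r1:126,r2:-42,r3:105
cycle 14: - // r0:Mul1,r1:126,r2:-42,r3:105
cycle 15: - // r0:Mul1,r1:126,r2:-42,r3:105
cycle 16: CDB Mul1=15876 // r0:15876,r1:126,r2:-42,r3:105

STATUS = VALUE 15876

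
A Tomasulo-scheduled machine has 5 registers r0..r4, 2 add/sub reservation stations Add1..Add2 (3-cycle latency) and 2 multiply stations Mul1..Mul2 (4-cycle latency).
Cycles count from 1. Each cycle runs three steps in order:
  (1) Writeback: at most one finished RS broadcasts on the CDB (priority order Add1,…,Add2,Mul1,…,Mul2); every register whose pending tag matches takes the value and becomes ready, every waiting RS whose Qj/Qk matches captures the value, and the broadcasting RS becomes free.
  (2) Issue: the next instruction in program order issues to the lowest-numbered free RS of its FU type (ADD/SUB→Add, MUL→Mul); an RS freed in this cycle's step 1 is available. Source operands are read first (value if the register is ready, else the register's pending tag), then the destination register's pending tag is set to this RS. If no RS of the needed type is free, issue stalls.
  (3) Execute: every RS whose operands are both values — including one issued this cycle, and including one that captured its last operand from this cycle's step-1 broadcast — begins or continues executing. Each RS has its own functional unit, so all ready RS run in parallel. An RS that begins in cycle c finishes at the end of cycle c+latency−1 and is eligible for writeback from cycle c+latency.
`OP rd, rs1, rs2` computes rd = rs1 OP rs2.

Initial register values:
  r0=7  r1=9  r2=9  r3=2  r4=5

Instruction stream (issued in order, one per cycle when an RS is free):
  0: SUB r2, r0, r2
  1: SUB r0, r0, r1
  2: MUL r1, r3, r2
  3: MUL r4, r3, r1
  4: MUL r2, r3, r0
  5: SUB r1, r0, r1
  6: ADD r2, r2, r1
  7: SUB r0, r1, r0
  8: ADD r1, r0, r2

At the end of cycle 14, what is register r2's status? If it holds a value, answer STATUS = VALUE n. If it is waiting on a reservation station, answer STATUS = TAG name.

STATUS = TAG Add2

cycle 1: issue SUB r2<-Add1 // r0:7,r1:9,r2:Add1,r3:2,r4:5
cycle 2: issue SUB r0<-Add2 // r0:Add2,r1:9,r2:Add1,r3:2,r4:5
cycle 3: issue MUL r1<-Mul1 // r0:Add2,r1:Mul1,r2:Add1,r3:2,r4:5
cycle 4: CDB Add1=-2; issue MUL r4<-Mul2 // r0:Add2,r1:Mul1,r2:-2,r3:2,r4:Mul2
cycle 5: CDB Add2=-2; stall // r0:-2,r1:Mul1,r2:-2,r3:2,r4:Mul2
cycle 6: stall // r0:-2,r1:Mul1,r2:-2,r3:2,r4:Mul2
cycle 7: stall // r0:-2,r1:Mul1,r2:-2,r3:2,r4:Mul2
cycle 8: CDB Mul1=-4; issue MUL r2<-Mul1 // r0:-2,r1:-4,r2:Mul1,r3:2,r4:Mul2
cycle 9: issue SUB r1<-Add1 // r0:-2,r1:Add1,r2:Mul1,r3:2,r4:Mul2
cycle 10: issue ADD r2<-Add2 // r0:-2,r1:Add1,r2:Add2,r3:2,r4:Mul2
cycle 11: stall // r0:-2,r1:Add1,r2:Add2,r3:2,r4:Mul2
cycle 12: CDB Add1=2; issue SUB r0<-Add1 // r0:Add1,r1:2,r2:Add2,r3:2,r4:Mul2
cycle 13: CDB Mul1=-4; stall // r0:Add1,r1:2,r2:Add2,r3:2,r4:Mul2
cycle 14: CDB Mul2=-8; stall // r0:Add1,r1:2,r2:Add2,r3:2,r4:-8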